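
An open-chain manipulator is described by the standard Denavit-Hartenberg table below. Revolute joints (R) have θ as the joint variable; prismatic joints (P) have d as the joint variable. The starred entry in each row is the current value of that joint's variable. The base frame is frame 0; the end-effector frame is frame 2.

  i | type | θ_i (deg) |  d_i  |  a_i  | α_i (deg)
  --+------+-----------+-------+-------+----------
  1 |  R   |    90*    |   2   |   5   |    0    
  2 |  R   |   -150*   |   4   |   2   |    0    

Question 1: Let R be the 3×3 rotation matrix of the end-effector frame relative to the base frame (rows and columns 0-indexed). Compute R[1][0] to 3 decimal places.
-0.866

End-effector x-axis (col 0 of R) = (0.5000,-0.8660,0.0000)
R[1][0] = -0.8660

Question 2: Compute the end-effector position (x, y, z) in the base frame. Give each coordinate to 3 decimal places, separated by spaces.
1.000 3.268 6.000

after link 1: o_1 = (0.0000, 5.0000, 2.0000)
after link 2: o_2 = (1.0000, 3.2679, 6.0000)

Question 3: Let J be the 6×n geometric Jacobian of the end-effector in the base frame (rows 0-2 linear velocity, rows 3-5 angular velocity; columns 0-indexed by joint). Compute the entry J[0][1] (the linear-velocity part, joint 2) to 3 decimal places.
axis z_1 = (0.0000,0.0000,1.0000); lever o_n−o_1 = (1.0000,-1.7321,4.0000)
cross product → J_v[:, 1] = (1.7321,1.0000,-0.0000)
J_ω[:, 1] = z_1
entry J[0][1] = 1.7321

1.732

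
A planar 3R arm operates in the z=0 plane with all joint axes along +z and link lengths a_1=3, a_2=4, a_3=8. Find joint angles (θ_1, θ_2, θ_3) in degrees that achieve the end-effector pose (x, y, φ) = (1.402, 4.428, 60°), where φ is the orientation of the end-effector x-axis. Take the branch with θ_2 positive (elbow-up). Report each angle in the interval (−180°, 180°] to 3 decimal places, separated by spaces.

wrist centre = target − a_3·(cos φ, sin φ) = (-2.5980, -2.5002)
cos θ_2 = (13.0006−3²−4²)/(2·3·4) = -0.5000; θ_2 = 119.9983° (elbow-up)
β = atan2(-2.5002,-2.5980) = -136.0989°; ψ = atan2(3.4642,1.0001) = 73.8966°
θ_1 = β − ψ = -209.9955°
θ_3 = φ − θ_1 − θ_2 = 149.9972° (wrapped to (-180°,180°])

150.004 119.998 149.997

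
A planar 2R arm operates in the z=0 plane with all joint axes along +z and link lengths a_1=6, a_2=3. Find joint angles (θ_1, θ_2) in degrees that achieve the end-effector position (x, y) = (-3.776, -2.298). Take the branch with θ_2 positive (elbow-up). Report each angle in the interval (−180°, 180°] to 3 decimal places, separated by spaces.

-177.349 135.012

cos θ_2 = (19.5390−6²−3²)/(2·6·3) = -0.7073; θ_2 = 135.0117° (elbow-up)
β = atan2(-2.2980,-3.7760) = -148.6761°; ψ = atan2(2.1209,3.8782) = 28.6728°
θ_1 = β − ψ = -177.3489°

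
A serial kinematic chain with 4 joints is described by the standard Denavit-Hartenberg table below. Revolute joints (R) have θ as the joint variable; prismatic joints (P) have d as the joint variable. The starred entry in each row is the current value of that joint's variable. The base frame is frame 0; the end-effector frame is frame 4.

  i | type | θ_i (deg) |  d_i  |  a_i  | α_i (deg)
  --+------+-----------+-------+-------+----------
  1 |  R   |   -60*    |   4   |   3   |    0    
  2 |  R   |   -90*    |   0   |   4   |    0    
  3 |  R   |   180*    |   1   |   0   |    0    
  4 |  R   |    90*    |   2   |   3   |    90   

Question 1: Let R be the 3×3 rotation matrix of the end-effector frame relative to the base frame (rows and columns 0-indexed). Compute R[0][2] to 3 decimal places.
0.866

End-effector z-axis (col 2 of R) = (0.8660,0.5000,0.0000)
R[0][2] = 0.8660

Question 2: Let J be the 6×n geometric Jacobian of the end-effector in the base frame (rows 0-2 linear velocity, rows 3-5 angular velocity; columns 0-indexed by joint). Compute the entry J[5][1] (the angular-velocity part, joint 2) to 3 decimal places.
axis z_1 = (0.0000,0.0000,1.0000); lever o_n−o_1 = (-4.9641,0.5981,3.0000)
cross product → J_v[:, 1] = (-0.5981,-4.9641,0.0000)
J_ω[:, 1] = z_1
entry J[5][1] = 1.0000

1.000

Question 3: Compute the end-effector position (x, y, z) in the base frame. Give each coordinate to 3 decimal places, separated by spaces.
after link 1: o_1 = (1.5000, -2.5981, 4.0000)
after link 2: o_2 = (-1.9641, -4.5981, 4.0000)
after link 3: o_3 = (-1.9641, -4.5981, 5.0000)
after link 4: o_4 = (-3.4641, -2.0000, 7.0000)

-3.464 -2.000 7.000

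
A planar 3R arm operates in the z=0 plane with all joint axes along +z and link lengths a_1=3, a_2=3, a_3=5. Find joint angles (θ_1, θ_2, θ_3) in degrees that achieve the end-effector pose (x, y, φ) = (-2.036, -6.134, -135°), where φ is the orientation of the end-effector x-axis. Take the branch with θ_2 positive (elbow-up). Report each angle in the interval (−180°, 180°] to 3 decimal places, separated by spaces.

wrist centre = target − a_3·(cos φ, sin φ) = (1.4995, -2.5985)
cos θ_2 = (9.0006−3²−3²)/(2·3·3) = -0.5000; θ_2 = 119.9977° (elbow-up)
β = atan2(-2.5985,1.4995) = -60.0114°; ψ = atan2(2.5981,1.5001) = 59.9988°
θ_1 = β − ψ = -120.0103°
θ_3 = φ − θ_1 − θ_2 = -134.9874° (wrapped to (-180°,180°])

-120.010 119.998 -134.987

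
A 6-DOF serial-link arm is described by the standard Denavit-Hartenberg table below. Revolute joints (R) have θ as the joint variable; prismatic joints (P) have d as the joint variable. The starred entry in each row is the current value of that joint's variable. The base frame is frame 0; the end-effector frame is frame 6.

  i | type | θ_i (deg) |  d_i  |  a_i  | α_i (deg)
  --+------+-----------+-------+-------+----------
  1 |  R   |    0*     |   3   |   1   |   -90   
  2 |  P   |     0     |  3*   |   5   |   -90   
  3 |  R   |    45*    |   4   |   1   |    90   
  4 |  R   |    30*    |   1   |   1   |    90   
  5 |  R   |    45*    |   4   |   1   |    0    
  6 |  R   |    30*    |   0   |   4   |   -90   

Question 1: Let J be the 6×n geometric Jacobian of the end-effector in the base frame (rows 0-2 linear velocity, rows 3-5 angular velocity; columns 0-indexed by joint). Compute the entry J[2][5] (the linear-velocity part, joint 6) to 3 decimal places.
axis z_5 = (0.3536,-0.3536,0.8660); lever o_n−o_5 = (3.3660,2.0981,-0.5176)
cross product → J_v[:, 5] = (-1.6340,3.0981,1.9319)
J_ω[:, 5] = z_5
entry J[2][5] = 1.9319

1.932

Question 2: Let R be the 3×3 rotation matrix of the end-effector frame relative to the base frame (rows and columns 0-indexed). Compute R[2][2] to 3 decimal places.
0.483

End-effector z-axis (col 2 of R) = (-0.4085,0.7745,0.4830)
R[2][2] = 0.4830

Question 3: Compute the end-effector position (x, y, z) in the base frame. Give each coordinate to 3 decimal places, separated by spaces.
after link 1: o_1 = (1.0000, 0.0000, 3.0000)
after link 2: o_2 = (6.0000, 3.0000, 3.0000)
after link 3: o_3 = (6.7071, 2.2929, -1.0000)
after link 4: o_4 = (8.0266, 2.3876, -1.5000)
after link 5: o_5 = (10.3738, 1.0404, 1.6105)
after link 6: o_6 = (13.7398, 3.1385, 1.0929)

13.740 3.138 1.093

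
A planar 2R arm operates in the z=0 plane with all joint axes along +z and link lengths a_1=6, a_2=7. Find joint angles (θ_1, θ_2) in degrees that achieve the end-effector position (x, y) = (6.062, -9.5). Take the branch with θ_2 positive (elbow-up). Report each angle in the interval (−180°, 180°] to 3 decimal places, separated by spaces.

cos θ_2 = (126.9978−6²−7²)/(2·6·7) = 0.5000; θ_2 = 60.0017° (elbow-up)
β = atan2(-9.5000,6.0620) = -57.4578°; ψ = atan2(6.0623,9.4998) = 32.5439°
θ_1 = β − ψ = -90.0017°

-90.002 60.002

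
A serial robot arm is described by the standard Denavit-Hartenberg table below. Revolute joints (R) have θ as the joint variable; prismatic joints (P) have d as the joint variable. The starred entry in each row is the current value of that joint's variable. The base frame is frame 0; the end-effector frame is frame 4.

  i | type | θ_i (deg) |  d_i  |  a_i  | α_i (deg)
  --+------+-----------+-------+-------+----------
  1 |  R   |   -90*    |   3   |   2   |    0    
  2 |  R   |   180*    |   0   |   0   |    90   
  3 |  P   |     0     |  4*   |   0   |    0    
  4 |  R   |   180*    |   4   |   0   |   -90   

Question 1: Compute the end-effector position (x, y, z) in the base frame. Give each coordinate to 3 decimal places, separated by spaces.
after link 1: o_1 = (0.0000, -2.0000, 3.0000)
after link 2: o_2 = (0.0000, -2.0000, 3.0000)
after link 3: o_3 = (4.0000, -2.0000, 3.0000)
after link 4: o_4 = (8.0000, -2.0000, 3.0000)

8.000 -2.000 3.000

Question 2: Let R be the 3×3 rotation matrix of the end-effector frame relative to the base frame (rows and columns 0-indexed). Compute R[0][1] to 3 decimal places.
-1.000

End-effector y-axis (col 1 of R) = (-1.0000,0.0000,-0.0000)
R[0][1] = -1.0000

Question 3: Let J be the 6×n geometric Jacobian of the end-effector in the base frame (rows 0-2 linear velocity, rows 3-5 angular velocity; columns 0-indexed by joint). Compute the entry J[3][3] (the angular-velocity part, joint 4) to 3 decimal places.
axis z_3 = (1.0000,-0.0000,0.0000); lever o_n−o_3 = (4.0000,-0.0000,0.0000)
cross product → J_v[:, 3] = (0.0000,-0.0000,-0.0000)
J_ω[:, 3] = z_3
entry J[3][3] = 1.0000

1.000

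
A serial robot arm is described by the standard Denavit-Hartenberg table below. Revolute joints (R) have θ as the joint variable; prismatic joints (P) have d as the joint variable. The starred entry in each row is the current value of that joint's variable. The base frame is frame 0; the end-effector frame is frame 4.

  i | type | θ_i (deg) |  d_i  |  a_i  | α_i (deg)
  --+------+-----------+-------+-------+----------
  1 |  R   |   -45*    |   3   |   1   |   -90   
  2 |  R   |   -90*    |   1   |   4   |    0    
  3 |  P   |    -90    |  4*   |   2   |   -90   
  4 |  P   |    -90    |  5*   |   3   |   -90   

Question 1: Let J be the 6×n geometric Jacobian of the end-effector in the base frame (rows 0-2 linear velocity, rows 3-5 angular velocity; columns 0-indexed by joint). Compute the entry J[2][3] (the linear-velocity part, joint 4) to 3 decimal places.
prismatic axis z_3 = (0.0000,-0.0000,1.0000)
J_v[:, 3] = z_3; J_ω[:, 3] = (0,0,0)
entry J[2][3] = 1.0000

1.000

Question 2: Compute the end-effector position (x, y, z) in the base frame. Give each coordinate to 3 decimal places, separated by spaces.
after link 1: o_1 = (0.7071, -0.7071, 3.0000)
after link 2: o_2 = (1.4142, -0.0000, 7.0000)
after link 3: o_3 = (2.8284, 4.2426, 7.0000)
after link 4: o_4 = (4.9497, 6.3640, 12.0000)

4.950 6.364 12.000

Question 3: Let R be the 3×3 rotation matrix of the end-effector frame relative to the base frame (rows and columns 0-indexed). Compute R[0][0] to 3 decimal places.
End-effector x-axis (col 0 of R) = (0.7071,0.7071,0.0000)
R[0][0] = 0.7071

0.707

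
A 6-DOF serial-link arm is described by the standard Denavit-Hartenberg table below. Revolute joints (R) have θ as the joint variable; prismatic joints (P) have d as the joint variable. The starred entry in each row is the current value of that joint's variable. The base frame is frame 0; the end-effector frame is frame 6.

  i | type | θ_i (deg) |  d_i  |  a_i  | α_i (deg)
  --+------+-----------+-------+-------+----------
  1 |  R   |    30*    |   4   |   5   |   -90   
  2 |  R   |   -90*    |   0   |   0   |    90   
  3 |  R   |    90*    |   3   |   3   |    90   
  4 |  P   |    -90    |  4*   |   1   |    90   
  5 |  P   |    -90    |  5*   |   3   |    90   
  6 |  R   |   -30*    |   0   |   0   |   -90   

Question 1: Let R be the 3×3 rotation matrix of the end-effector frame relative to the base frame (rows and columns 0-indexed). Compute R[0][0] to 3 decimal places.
End-effector x-axis (col 0 of R) = (-0.2500,0.4330,-0.8660)
R[0][0] = -0.2500

-0.250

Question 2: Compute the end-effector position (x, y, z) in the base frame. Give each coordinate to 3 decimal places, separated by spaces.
3.598 -0.232 5.000

after link 1: o_1 = (4.3301, 2.5000, 4.0000)
after link 2: o_2 = (4.3301, 2.5000, 4.0000)
after link 3: o_3 = (0.2321, 3.5981, 4.0000)
after link 4: o_4 = (1.0981, 4.0981, 8.0000)
after link 5: o_5 = (3.5981, -0.2321, 5.0000)
after link 6: o_6 = (3.5981, -0.2321, 5.0000)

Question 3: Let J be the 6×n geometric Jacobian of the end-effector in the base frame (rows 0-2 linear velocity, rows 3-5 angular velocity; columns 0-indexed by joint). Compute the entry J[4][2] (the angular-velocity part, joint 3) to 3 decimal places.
-0.500

axis z_2 = (-0.8660,-0.5000,0.0000); lever o_n−o_2 = (-0.7321,-2.7321,1.0000)
cross product → J_v[:, 2] = (-0.5000,0.8660,2.0000)
J_ω[:, 2] = z_2
entry J[4][2] = -0.5000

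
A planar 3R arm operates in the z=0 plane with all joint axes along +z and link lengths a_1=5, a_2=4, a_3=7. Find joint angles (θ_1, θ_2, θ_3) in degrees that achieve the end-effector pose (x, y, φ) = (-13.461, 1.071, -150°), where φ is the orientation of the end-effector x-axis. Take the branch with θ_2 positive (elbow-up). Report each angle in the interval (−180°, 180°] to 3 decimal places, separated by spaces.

wrist centre = target − a_3·(cos φ, sin φ) = (-7.3988, 4.5710)
cos θ_2 = (75.6366−5²−4²)/(2·5·4) = 0.8659; θ_2 = 30.0126° (elbow-up)
β = atan2(4.5710,-7.3988) = 148.2922°; ψ = atan2(2.0008,8.4637) = 13.3002°
θ_1 = β − ψ = 134.9919°
θ_3 = φ − θ_1 − θ_2 = 44.9954° (wrapped to (-180°,180°])

134.992 30.013 44.995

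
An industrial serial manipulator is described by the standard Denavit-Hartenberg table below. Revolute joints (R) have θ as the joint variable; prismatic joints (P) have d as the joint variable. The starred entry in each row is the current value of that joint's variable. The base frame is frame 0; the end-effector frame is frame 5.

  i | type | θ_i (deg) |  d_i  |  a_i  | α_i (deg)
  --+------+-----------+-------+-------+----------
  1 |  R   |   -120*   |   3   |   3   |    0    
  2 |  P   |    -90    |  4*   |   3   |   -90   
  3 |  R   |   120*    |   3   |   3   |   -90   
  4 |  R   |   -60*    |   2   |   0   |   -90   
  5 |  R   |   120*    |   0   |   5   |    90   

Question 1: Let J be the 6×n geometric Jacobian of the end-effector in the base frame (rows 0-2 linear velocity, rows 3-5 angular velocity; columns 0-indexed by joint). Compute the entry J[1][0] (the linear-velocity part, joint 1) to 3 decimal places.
axis z_0 = ẑ; lever o_n−o_0 = (-5.5054,-1.2497,4.3194)
cross product → J_v[:, 0] = (1.2497,-5.5054,0.0000)
J_ω[:, 0] = z_0
entry J[1][0] = -5.5054

-5.505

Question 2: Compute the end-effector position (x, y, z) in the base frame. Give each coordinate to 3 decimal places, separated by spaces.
after link 1: o_1 = (-1.5000, -2.5981, 3.0000)
after link 2: o_2 = (-4.0981, -1.0981, 7.0000)
after link 3: o_3 = (-4.2990, -4.4462, 4.4019)
after link 4: o_4 = (-2.7990, -5.3122, 5.4019)
after link 5: o_5 = (-5.5054, -1.2497, 4.3194)

-5.505 -1.250 4.319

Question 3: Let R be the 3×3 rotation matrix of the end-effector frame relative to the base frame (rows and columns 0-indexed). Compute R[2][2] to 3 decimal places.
End-effector z-axis (col 2 of R) = (-0.5625,-0.5413,-0.6250)
R[2][2] = -0.6250

-0.625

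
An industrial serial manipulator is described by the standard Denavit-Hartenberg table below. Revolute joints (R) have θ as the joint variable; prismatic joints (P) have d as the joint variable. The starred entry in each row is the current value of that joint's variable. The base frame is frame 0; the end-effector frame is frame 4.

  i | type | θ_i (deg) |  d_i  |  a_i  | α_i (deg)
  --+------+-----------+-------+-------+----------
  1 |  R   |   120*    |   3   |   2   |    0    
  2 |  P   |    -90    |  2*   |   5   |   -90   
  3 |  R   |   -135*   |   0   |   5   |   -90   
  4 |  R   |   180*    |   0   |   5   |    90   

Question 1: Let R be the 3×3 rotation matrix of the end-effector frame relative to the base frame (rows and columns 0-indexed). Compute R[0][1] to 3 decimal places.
0.612

End-effector y-axis (col 1 of R) = (0.6124,0.3536,0.7071)
R[0][1] = 0.6124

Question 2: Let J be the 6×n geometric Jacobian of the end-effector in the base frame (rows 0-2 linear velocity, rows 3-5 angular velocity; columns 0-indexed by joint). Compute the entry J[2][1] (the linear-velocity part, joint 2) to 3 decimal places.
prismatic axis z_1 = (0.0000,0.0000,1.0000)
J_v[:, 1] = z_1; J_ω[:, 1] = (0,0,0)
entry J[2][1] = 1.0000

1.000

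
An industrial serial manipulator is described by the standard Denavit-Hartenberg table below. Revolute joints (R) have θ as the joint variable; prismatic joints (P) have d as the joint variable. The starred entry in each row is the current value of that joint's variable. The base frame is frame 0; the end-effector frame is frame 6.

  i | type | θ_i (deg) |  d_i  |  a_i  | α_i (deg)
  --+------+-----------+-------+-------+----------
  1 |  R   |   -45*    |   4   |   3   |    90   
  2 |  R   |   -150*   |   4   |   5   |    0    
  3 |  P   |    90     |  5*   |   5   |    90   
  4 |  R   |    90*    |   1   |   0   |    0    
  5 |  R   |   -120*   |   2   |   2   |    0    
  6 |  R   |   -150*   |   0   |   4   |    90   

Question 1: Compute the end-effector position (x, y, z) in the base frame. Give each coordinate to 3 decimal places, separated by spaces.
-7.469 -3.845 -2.366

after link 1: o_1 = (2.1213, -2.1213, 4.0000)
after link 2: o_2 = (-3.7690, -1.8879, 1.5000)
after link 3: o_3 = (-5.5367, -7.1912, -2.8301)
after link 4: o_4 = (-6.1491, -6.5788, -3.3301)
after link 5: o_5 = (-6.0544, -5.2593, -5.8301)
after link 6: o_6 = (-7.4686, -3.8451, -2.3660)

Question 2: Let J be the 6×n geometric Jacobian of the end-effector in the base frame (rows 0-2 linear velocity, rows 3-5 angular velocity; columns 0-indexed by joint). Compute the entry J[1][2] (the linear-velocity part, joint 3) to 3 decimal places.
prismatic axis z_2 = (-0.7071,-0.7071,0.0000)
J_v[:, 2] = z_2; J_ω[:, 2] = (0,0,0)
entry J[1][2] = -0.7071

-0.707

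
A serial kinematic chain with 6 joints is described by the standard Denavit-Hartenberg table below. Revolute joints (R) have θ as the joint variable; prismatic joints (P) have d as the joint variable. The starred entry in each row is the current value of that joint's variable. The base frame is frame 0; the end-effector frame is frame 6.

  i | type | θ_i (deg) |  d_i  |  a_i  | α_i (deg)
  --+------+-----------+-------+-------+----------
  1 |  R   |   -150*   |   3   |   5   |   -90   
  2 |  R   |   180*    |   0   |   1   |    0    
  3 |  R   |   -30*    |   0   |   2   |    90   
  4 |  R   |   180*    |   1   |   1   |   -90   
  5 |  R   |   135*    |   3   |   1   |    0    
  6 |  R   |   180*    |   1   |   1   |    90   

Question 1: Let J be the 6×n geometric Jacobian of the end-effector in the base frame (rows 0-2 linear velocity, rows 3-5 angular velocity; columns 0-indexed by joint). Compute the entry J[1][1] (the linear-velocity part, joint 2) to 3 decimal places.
0.683

axis z_1 = (0.5000,-0.8660,0.0000); lever o_n−o_1 = (-0.8170,4.1471,-1.3660)
cross product → J_v[:, 1] = (1.1830,0.6830,1.3660)
J_ω[:, 1] = z_1
entry J[1][1] = 0.6830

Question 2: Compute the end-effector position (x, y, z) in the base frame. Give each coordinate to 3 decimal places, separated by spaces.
-5.147 1.647 1.634

after link 1: o_1 = (-4.3301, -2.5000, 3.0000)
after link 2: o_2 = (-3.4641, -2.0000, 3.0000)
after link 3: o_3 = (-1.9641, -1.1340, 2.0000)
after link 4: o_4 = (-3.1471, -1.8170, 1.6340)
after link 5: o_5 = (-3.8106, 1.2641, 1.8928)
after link 6: o_6 = (-5.1471, 1.6471, 1.6340)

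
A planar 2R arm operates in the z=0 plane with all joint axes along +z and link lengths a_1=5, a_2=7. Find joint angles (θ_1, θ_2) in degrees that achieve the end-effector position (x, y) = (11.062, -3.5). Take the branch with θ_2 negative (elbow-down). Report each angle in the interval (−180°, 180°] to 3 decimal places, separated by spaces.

cos θ_2 = (134.6178−5²−7²)/(2·5·7) = 0.8660; θ_2 = -30.0064° (elbow-down)
β = atan2(-3.5000,11.0620) = -17.5573°; ψ = atan2(-3.5007,11.0618) = -17.5608°
θ_1 = β − ψ = 0.0035°

0.004 -30.006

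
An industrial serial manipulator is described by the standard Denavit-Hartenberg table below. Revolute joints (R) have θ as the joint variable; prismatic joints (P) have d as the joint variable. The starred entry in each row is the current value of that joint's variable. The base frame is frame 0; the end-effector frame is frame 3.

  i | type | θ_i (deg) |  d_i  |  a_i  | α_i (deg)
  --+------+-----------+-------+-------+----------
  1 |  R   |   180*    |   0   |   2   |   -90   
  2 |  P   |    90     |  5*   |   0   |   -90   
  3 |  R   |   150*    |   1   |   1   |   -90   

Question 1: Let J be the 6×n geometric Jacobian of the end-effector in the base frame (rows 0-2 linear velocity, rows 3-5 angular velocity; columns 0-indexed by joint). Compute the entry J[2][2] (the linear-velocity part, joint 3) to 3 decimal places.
axis z_2 = (1.0000,-0.0000,-0.0000); lever o_n−o_2 = (1.0000,0.5000,0.8660)
cross product → J_v[:, 2] = (-0.0000,-0.8660,0.5000)
J_ω[:, 2] = z_2
entry J[2][2] = 0.5000

0.500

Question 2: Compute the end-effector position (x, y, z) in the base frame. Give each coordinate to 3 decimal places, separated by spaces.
-1.000 -4.500 0.866

after link 1: o_1 = (-2.0000, 0.0000, 0.0000)
after link 2: o_2 = (-2.0000, -5.0000, 0.0000)
after link 3: o_3 = (-1.0000, -4.5000, 0.8660)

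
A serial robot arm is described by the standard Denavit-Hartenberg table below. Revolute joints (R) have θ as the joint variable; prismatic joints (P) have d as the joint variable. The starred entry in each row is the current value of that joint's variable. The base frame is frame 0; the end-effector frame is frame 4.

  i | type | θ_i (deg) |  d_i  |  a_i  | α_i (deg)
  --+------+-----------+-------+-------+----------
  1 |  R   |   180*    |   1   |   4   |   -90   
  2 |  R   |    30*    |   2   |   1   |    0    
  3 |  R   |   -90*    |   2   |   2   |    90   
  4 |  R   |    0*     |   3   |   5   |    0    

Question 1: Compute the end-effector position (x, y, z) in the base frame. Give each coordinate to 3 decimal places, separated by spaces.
after link 1: o_1 = (-4.0000, 0.0000, 1.0000)
after link 2: o_2 = (-4.8660, -2.0000, 0.5000)
after link 3: o_3 = (-5.8660, -4.0000, 2.2321)
after link 4: o_4 = (-5.7679, -4.0000, 8.0622)

-5.768 -4.000 8.062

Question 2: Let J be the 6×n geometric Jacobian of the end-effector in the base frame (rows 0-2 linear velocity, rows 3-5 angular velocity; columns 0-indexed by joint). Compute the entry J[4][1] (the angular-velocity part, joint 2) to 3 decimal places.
-1.000

axis z_1 = (-0.0000,-1.0000,0.0000); lever o_n−o_1 = (-1.7679,-4.0000,7.0622)
cross product → J_v[:, 1] = (-7.0622,0.0000,-1.7679)
J_ω[:, 1] = z_1
entry J[4][1] = -1.0000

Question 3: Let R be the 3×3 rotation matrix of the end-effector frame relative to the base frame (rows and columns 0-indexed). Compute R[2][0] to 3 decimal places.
End-effector x-axis (col 0 of R) = (-0.5000,0.0000,0.8660)
R[2][0] = 0.8660

0.866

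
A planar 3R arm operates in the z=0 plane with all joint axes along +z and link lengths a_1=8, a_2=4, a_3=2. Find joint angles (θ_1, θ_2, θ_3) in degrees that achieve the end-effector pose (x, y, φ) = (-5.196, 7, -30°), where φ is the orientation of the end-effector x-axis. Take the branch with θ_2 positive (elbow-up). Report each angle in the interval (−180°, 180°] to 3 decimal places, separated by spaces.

wrist centre = target − a_3·(cos φ, sin φ) = (-6.9281, 8.0000)
cos θ_2 = (111.9979−8²−4²)/(2·8·4) = 0.5000; θ_2 = 60.0022° (elbow-up)
β = atan2(8.0000,-6.9281) = 130.8928°; ψ = atan2(3.4642,9.9999) = 19.1072°
θ_1 = β − ψ = 111.7855°
θ_3 = φ − θ_1 − θ_2 = 158.2123° (wrapped to (-180°,180°])

111.786 60.002 158.212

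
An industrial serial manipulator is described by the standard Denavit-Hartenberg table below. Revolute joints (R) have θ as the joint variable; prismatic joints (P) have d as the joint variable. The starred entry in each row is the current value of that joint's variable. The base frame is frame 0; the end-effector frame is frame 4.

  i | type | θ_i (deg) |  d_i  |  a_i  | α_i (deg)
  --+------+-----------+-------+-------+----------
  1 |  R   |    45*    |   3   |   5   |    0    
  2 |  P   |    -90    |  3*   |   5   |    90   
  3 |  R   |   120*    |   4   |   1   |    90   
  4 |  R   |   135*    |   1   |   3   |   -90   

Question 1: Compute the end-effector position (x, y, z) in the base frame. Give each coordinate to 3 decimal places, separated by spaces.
3.751 -5.337 5.529

after link 1: o_1 = (3.5355, 3.5355, 3.0000)
after link 2: o_2 = (7.0711, -0.0000, 6.0000)
after link 3: o_3 = (3.8891, -2.4749, 6.8660)
after link 4: o_4 = (3.7515, -5.3372, 5.5289)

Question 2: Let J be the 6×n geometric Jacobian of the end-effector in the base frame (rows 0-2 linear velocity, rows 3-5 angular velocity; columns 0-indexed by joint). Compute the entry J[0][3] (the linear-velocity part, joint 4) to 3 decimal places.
2.250

axis z_3 = (0.6124,-0.6124,0.5000); lever o_n−o_3 = (-0.1376,-2.8624,-1.3371)
cross product → J_v[:, 3] = (2.2500,0.7500,-1.8371)
J_ω[:, 3] = z_3
entry J[0][3] = 2.2500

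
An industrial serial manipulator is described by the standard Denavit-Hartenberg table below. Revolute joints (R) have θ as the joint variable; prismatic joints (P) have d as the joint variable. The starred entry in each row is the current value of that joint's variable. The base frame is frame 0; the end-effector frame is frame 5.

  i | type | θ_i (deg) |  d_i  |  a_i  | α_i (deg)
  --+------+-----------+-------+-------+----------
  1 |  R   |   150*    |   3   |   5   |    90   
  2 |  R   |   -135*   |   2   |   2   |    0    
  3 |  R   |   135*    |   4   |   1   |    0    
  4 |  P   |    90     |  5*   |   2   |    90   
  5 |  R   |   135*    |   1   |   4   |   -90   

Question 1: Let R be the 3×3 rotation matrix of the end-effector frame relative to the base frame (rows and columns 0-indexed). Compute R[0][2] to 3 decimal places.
-0.354

End-effector z-axis (col 2 of R) = (-0.3536,-0.6124,-0.7071)
R[0][2] = -0.3536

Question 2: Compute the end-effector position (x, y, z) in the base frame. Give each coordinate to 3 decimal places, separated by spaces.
after link 1: o_1 = (-4.3301, 2.5000, 3.0000)
after link 2: o_2 = (-2.1054, 3.5249, 1.5858)
after link 3: o_3 = (-0.9714, 7.4890, 1.5858)
after link 4: o_4 = (1.5286, 11.8192, 3.5858)
after link 5: o_5 = (2.0768, 14.7687, 0.7574)

2.077 14.769 0.757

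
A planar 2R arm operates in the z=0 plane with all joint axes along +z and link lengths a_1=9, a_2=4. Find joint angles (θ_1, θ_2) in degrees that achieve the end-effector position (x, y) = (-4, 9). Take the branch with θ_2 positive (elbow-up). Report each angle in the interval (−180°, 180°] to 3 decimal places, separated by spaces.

cos θ_2 = (97.0000−9²−4²)/(2·9·4) = 0.0000; θ_2 = 90.0000° (elbow-up)
β = atan2(9.0000,-4.0000) = 113.9625°; ψ = atan2(4.0000,9.0000) = 23.9625°
θ_1 = β − ψ = 90.0000°

90.000 90.000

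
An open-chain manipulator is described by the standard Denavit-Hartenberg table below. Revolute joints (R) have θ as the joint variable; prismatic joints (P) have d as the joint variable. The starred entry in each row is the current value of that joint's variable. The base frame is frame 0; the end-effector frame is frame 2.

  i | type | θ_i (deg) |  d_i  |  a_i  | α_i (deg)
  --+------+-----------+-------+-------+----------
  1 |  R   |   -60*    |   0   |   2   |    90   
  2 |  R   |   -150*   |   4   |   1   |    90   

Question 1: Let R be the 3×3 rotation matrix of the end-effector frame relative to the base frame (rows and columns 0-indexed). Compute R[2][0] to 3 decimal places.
End-effector x-axis (col 0 of R) = (-0.4330,0.7500,-0.5000)
R[2][0] = -0.5000

-0.500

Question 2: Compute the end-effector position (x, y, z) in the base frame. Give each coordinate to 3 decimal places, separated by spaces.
-2.897 -2.982 -0.500

after link 1: o_1 = (1.0000, -1.7321, 0.0000)
after link 2: o_2 = (-2.8971, -2.9821, -0.5000)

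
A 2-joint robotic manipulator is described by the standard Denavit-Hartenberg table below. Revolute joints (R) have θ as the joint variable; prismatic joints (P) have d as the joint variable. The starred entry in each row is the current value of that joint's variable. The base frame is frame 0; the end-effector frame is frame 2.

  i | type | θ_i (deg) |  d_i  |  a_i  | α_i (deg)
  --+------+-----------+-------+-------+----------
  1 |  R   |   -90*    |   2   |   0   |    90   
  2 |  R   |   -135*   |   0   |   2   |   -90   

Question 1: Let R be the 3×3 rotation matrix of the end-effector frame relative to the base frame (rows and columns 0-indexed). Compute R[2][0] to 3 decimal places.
-0.707

End-effector x-axis (col 0 of R) = (-0.0000,0.7071,-0.7071)
R[2][0] = -0.7071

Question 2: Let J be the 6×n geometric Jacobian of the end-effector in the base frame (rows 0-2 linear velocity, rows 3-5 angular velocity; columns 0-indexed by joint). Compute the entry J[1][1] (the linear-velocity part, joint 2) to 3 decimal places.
-1.414

axis z_1 = (-1.0000,-0.0000,0.0000); lever o_n−o_1 = (-0.0000,1.4142,-1.4142)
cross product → J_v[:, 1] = (0.0000,-1.4142,-1.4142)
J_ω[:, 1] = z_1
entry J[1][1] = -1.4142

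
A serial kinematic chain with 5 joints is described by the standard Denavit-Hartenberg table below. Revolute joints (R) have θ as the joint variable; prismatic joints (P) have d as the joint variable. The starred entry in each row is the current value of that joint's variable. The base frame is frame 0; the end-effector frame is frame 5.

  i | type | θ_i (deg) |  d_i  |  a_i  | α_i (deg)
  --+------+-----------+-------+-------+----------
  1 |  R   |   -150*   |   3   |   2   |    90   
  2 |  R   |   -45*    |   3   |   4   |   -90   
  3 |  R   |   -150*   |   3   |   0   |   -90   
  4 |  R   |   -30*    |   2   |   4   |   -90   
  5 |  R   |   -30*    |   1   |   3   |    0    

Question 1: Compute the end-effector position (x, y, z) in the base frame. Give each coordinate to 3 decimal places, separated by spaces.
-9.854 4.863 6.581

after link 1: o_1 = (-1.7321, -1.0000, 3.0000)
after link 2: o_2 = (-5.6815, 0.1839, 0.1716)
after link 3: o_3 = (-7.5187, -0.8768, 2.2929)
after link 4: o_4 = (-9.2507, 2.1232, 5.1213)
after link 5: o_5 = (-9.8538, 4.8627, 6.5812)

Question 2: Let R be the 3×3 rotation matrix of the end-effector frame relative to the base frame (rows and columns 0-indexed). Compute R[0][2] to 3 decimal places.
0.670

End-effector z-axis (col 2 of R) = (0.6705,0.6758,-0.3062)
R[0][2] = 0.6705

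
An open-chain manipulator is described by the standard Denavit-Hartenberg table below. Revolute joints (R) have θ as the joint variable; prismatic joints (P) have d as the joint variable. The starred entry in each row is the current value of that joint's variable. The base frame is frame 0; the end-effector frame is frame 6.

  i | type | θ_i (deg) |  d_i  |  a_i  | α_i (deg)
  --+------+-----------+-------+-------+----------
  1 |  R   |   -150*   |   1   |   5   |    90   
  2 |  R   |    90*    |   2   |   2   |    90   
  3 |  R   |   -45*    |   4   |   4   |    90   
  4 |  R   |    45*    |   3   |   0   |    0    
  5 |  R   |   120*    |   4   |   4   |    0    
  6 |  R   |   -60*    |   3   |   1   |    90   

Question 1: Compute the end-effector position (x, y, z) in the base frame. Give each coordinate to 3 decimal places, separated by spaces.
after link 1: o_1 = (-4.3301, -2.5000, 1.0000)
after link 2: o_2 = (-5.3301, -0.7679, 3.0000)
after link 3: o_3 = (-7.3800, -5.2174, 5.8284)
after link 4: o_4 = (-6.3194, -7.0546, 3.7071)
after link 5: o_5 = (-7.1677, -7.6557, -1.8534)
after link 6: o_6 = (-7.0351, -9.8172, -4.1577)

-7.035 -9.817 -4.158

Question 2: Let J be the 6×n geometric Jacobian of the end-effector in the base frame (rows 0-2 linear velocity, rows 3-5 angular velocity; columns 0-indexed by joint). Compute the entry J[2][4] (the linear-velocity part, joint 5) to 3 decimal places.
axis z_4 = (0.3536,-0.6124,-0.7071); lever o_n−o_4 = (-0.7157,-2.7627,-7.8648)
cross product → J_v[:, 4] = (2.8627,3.2867,-1.4151)
J_ω[:, 4] = z_4
entry J[2][4] = -1.4151

-1.415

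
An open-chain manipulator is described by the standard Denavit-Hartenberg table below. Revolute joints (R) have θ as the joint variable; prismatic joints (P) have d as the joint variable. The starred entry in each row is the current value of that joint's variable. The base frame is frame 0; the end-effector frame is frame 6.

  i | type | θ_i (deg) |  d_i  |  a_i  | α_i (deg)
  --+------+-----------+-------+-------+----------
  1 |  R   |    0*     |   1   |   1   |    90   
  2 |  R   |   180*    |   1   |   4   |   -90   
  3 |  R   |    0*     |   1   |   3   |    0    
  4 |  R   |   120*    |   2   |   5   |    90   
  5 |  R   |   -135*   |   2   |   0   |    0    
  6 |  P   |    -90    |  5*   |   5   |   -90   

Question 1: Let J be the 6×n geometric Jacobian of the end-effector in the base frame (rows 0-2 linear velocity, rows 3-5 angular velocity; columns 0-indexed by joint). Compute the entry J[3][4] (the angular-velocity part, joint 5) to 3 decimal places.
axis z_4 = (-0.8660,0.5000,-0.0000); lever o_n−o_4 = (-7.8299,0.4381,-3.5355)
cross product → J_v[:, 4] = (-1.7678,-3.0619,3.5355)
J_ω[:, 4] = z_4
entry J[3][4] = -0.8660

-0.866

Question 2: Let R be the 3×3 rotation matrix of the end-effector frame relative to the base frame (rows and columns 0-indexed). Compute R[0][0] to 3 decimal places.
-0.354

End-effector x-axis (col 0 of R) = (-0.3536,-0.6124,-0.7071)
R[0][0] = -0.3536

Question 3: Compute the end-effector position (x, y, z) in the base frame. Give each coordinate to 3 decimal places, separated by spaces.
-11.330 3.768 -5.536

after link 1: o_1 = (1.0000, 0.0000, 1.0000)
after link 2: o_2 = (-3.0000, -1.0000, 1.0000)
after link 3: o_3 = (-6.0000, -1.0000, 0.0000)
after link 4: o_4 = (-3.5000, 3.3301, -2.0000)
after link 5: o_5 = (-5.2321, 4.3301, -2.0000)
after link 6: o_6 = (-11.3299, 3.7683, -5.5355)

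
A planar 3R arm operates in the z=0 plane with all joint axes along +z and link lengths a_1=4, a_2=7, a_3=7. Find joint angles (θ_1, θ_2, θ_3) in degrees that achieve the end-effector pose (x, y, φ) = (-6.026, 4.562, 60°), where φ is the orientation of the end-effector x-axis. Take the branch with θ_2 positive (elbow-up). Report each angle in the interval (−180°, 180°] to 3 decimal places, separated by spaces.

149.997 60.006 -150.003

wrist centre = target − a_3·(cos φ, sin φ) = (-9.5260, -1.5002)
cos θ_2 = (92.9952−4²−7²)/(2·4·7) = 0.4999; θ_2 = 60.0057° (elbow-up)
β = atan2(-1.5002,-9.5260) = -171.0504°; ψ = atan2(6.0625,7.4994) = 38.9521°
θ_1 = β − ψ = -210.0025°
θ_3 = φ − θ_1 − θ_2 = -150.0031° (wrapped to (-180°,180°])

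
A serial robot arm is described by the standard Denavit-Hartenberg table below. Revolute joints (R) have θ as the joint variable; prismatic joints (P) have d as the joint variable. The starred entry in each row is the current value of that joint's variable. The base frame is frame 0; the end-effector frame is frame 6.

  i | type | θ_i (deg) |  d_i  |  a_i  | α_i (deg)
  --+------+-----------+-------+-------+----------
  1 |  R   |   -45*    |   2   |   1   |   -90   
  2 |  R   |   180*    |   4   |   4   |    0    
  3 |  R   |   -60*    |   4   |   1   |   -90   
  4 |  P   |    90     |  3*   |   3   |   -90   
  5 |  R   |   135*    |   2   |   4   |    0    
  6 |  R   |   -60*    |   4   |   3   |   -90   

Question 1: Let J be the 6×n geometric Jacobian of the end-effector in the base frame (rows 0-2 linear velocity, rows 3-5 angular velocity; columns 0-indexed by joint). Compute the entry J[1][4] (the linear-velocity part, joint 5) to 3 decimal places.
axis z_4 = (0.3536,-0.3536,0.8660); lever o_n−o_4 = (7.0789,-4.1769,2.3331)
cross product → J_v[:, 4] = (2.7925,5.3056,1.0260)
J_ω[:, 4] = z_4
entry J[1][4] = 5.3056

5.306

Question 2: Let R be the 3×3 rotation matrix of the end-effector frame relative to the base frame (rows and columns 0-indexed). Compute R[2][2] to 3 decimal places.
-0.129

End-effector z-axis (col 2 of R) = (0.8415,0.5245,-0.1294)
R[2][2] = -0.1294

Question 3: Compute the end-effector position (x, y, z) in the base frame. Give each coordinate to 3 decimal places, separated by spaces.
after link 1: o_1 = (0.7071, -0.7071, 2.0000)
after link 2: o_2 = (0.7071, 4.9497, 2.0000)
after link 3: o_3 = (3.1820, 8.1317, 1.1340)
after link 4: o_4 = (-0.7765, 7.8475, 2.6340)
after link 5: o_5 = (3.6627, 7.4084, 2.9518)
after link 6: o_6 = (6.3024, 3.6706, 4.9670)

6.302 3.671 4.967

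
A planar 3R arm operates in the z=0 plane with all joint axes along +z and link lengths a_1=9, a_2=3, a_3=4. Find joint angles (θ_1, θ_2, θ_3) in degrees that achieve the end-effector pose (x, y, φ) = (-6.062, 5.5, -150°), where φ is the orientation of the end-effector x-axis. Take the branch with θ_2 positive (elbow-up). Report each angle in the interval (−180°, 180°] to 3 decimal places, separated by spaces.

wrist centre = target − a_3·(cos φ, sin φ) = (-2.5979, 7.5000)
cos θ_2 = (62.9991−9²−3²)/(2·9·3) = -0.5000; θ_2 = 120.0011° (elbow-up)
β = atan2(7.5000,-2.5979) = 109.1054°; ψ = atan2(2.5980,7.4999) = 19.1065°
θ_1 = β − ψ = 89.9989°
θ_3 = φ − θ_1 − θ_2 = 0.0000° (wrapped to (-180°,180°])

89.999 120.001 0.000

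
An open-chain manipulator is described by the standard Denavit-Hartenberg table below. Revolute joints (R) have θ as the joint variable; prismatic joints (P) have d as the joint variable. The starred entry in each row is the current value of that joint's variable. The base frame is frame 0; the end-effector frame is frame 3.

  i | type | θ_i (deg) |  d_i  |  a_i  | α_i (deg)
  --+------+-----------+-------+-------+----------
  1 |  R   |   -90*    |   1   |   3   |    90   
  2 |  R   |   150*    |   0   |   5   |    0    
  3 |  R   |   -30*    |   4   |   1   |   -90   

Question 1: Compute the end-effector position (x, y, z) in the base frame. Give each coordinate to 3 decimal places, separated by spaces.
after link 1: o_1 = (0.0000, -3.0000, 1.0000)
after link 2: o_2 = (0.0000, 1.3301, 3.5000)
after link 3: o_3 = (-4.0000, 1.8301, 4.3660)

-4.000 1.830 4.366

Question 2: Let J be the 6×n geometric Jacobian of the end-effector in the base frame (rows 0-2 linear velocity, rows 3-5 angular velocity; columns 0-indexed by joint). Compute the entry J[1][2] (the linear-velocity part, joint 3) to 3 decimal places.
0.866

axis z_2 = (-1.0000,-0.0000,0.0000); lever o_n−o_2 = (-4.0000,0.5000,0.8660)
cross product → J_v[:, 2] = (-0.0000,0.8660,-0.5000)
J_ω[:, 2] = z_2
entry J[1][2] = 0.8660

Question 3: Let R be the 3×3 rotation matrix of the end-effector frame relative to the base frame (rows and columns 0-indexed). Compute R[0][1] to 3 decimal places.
1.000

End-effector y-axis (col 1 of R) = (1.0000,0.0000,-0.0000)
R[0][1] = 1.0000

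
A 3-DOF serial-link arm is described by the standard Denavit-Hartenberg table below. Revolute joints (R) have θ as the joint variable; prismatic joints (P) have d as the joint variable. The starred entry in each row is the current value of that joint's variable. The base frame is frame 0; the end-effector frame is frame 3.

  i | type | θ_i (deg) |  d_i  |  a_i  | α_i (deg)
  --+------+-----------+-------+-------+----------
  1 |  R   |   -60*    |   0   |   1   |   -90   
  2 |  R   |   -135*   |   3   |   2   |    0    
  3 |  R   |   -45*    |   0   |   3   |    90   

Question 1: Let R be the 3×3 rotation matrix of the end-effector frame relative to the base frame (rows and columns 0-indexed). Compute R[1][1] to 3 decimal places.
End-effector y-axis (col 1 of R) = (0.8660,0.5000,0.0000)
R[1][1] = 0.5000

0.500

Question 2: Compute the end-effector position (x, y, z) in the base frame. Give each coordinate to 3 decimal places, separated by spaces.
0.891 4.457 1.414

after link 1: o_1 = (0.5000, -0.8660, 0.0000)
after link 2: o_2 = (2.3910, 1.8587, 1.4142)
after link 3: o_3 = (0.8910, 4.4568, 1.4142)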